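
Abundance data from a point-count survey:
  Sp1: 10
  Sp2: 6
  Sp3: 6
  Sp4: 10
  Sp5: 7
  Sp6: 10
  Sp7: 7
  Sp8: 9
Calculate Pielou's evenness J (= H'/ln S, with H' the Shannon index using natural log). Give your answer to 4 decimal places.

Total N = 10+6+6+10+7+10+7+9 = 65, so the proportions are 0.153846, 0.092308, 0.092308, 0.153846, 0.107692, 0.153846, 0.107692, 0.138462 (working shown to 6 dp, full precision carried).
H' = −Σ pᵢ ln pᵢ = −((-0.287970) + (-0.219935) + (-0.219935) + (-0.287970) + (-0.239990) + (-0.287970) + (-0.239990) + (-0.273761)) = 2.057519.
With S = 8 species, ln S = 2.079442, so J = 2.057519/2.079442 = 0.989458, i.e. 0.9895 to 4 decimal places.

0.9895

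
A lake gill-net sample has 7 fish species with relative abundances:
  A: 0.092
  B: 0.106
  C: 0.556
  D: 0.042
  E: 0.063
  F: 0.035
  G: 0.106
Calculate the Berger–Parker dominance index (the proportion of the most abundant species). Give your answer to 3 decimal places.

The largest proportion is 0.556, i.e. d = 0.556 to 3 decimal places.

0.556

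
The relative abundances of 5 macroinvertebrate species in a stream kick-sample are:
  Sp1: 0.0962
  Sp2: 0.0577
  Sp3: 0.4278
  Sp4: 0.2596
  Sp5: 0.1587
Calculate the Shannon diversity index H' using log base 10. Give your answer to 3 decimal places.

0.606

Each pᵢ log₁₀ pᵢ term (working shown to 5 dp, full precision carried): 0.0962×(-1.01682)=-0.09782, 0.0577×(-1.23882)=-0.07148, 0.4278×(-0.36876)=-0.15776, 0.2596×(-0.58570)=-0.15205, 0.1587×(-0.79942)=-0.12687.
Sum = -0.60597, so H' = 0.606.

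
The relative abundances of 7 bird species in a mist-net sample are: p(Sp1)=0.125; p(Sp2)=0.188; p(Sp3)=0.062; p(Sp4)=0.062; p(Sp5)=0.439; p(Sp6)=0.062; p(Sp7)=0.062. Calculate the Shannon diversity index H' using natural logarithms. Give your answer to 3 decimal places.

Each pᵢ ln pᵢ term (working shown to 5 dp, full precision carried): 0.125×(-2.07944)=-0.25993, 0.188×(-1.67131)=-0.31421, 0.062×(-2.78062)=-0.17240, 0.062×(-2.78062)=-0.17240, 0.439×(-0.82326)=-0.36141, 0.062×(-2.78062)=-0.17240, 0.062×(-2.78062)=-0.17240.
Sum = -1.62514, so H' = 1.625.

1.625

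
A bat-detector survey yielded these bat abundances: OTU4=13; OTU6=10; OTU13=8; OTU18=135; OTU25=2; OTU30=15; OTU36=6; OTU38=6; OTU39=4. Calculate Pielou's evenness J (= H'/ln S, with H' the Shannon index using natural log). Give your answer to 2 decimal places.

Total N = 13+10+8+135+2+15+6+6+4 = 199, so the proportions are 0.0653, 0.0503, 0.0402, 0.6784, 0.0101, 0.0754, 0.0302, 0.0302, 0.0201 (working shown to 4 dp, full precision carried).
H' = −Σ pᵢ ln pᵢ = −((-0.1782) + (-0.1503) + (-0.1292) + (-0.2632) + (-0.0462) + (-0.1949) + (-0.1056) + (-0.1056) + (-0.0785)) = 1.2517.
With S = 9 species, ln S = 2.1972, so J = 1.2517/2.1972 = 0.5697, i.e. 0.57 to 2 decimal places.

0.57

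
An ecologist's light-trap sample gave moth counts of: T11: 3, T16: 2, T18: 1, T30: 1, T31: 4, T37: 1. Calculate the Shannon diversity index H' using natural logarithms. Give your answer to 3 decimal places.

1.633

Total N = 3+2+1+1+4+1 = 12, so the proportions are 0.25, 0.16667, 0.08333, 0.08333, 0.33333, 0.08333 (working shown to 5 dp, full precision carried).
Each pᵢ ln pᵢ term: 0.25×(-1.38629)=-0.34657, 0.16667×(-1.79176)=-0.29863, 0.08333×(-2.48491)=-0.20708, 0.08333×(-2.48491)=-0.20708, 0.33333×(-1.09861)=-0.36620, 0.08333×(-2.48491)=-0.20708.
Sum = -1.63263, so H' = 1.633.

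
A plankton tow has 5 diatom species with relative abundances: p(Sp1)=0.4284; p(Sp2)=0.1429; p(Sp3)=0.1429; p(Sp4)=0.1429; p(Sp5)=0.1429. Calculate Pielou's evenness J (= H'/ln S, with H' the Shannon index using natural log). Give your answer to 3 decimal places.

0.917

H' = −Σ pᵢ ln pᵢ = −((-0.36315) + (-0.27803) + (-0.27803) + (-0.27803) + (-0.27803)) = 1.47526 (working shown to 5 dp, full precision carried).
With S = 5 species, ln S = 1.60944, so J = 1.47526/1.60944 = 0.91663, i.e. 0.917 to 3 decimal places.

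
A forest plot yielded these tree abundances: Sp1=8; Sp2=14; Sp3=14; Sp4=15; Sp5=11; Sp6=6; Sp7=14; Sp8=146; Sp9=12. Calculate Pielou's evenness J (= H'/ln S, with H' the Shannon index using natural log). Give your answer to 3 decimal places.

0.669

Total N = 8+14+14+15+11+6+14+146+12 = 240, so the proportions are 0.03333, 0.05833, 0.05833, 0.0625, 0.04583, 0.025, 0.05833, 0.60833, 0.05 (working shown to 5 dp, full precision carried).
H' = −Σ pᵢ ln pᵢ = −((-0.11337) + (-0.16576) + (-0.16576) + (-0.17329) + (-0.14129) + (-0.09222) + (-0.16576) + (-0.30236) + (-0.14979)) = 1.46960.
With S = 9 species, ln S = 2.19722, so J = 1.46960/2.19722 = 0.66884, i.e. 0.669 to 3 decimal places.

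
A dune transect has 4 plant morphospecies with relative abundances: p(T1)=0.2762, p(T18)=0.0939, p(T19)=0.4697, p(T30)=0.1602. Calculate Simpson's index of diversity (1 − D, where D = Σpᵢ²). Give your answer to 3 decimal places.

0.669

D = 0.2762² + 0.0939² + 0.4697² + 0.1602² = 0.07629 + 0.00882 + 0.22062 + 0.02566 = 0.33139 (working shown to 5 dp, full precision carried).
So 1 − D = 0.66861, i.e. 0.669 to 3 decimal places.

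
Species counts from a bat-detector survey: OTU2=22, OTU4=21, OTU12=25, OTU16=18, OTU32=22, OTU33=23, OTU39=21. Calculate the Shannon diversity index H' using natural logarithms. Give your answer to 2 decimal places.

1.94

Total N = 22+21+25+18+22+23+21 = 152, so the proportions are 0.1447, 0.1382, 0.1645, 0.1184, 0.1447, 0.1513, 0.1382 (working shown to 4 dp, full precision carried).
Each pᵢ ln pᵢ term: 0.1447×(-1.9328)=-0.2798, 0.1382×(-1.9794)=-0.2735, 0.1645×(-1.8050)=-0.2969, 0.1184×(-2.1335)=-0.2527, 0.1447×(-1.9328)=-0.2798, 0.1513×(-1.8884)=-0.2857, 0.1382×(-1.9794)=-0.2735.
Sum = -1.9417, so H' = 1.94.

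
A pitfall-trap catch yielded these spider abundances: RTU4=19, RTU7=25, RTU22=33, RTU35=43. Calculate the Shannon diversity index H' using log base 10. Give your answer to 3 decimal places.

0.583

Total N = 19+25+33+43 = 120, so the proportions are 0.15833, 0.20833, 0.275, 0.35833 (working shown to 5 dp, full precision carried).
Each pᵢ log₁₀ pᵢ term: 0.15833×(-0.80043)=-0.12673, 0.20833×(-0.68124)=-0.14193, 0.275×(-0.56067)=-0.15418, 0.35833×(-0.44571)=-0.15971.
Sum = -0.58256, so H' = 0.583.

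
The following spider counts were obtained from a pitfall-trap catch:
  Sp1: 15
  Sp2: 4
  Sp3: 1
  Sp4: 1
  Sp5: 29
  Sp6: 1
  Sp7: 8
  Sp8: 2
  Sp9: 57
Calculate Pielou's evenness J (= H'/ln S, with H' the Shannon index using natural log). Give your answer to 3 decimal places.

Total N = 15+4+1+1+29+1+8+2+57 = 118, so the proportions are 0.12712, 0.0339, 0.00847, 0.00847, 0.24576, 0.00847, 0.0678, 0.01695, 0.48305 (working shown to 5 dp, full precision carried).
H' = −Σ pᵢ ln pᵢ = −((-0.26220) + (-0.11473) + (-0.04043) + (-0.04043) + (-0.34490) + (-0.04043) + (-0.18246) + (-0.06911) + (-0.35148)) = 1.44617.
With S = 9 species, ln S = 2.19722, so J = 1.44617/2.19722 = 0.65818, i.e. 0.658 to 3 decimal places.

0.658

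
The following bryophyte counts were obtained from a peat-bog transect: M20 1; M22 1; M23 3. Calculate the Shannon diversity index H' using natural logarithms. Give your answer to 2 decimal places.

0.95

Total N = 1+1+3 = 5, so the proportions are 0.2, 0.2, 0.6 (working shown to 4 dp, full precision carried).
Each pᵢ ln pᵢ term: 0.2×(-1.6094)=-0.3219, 0.2×(-1.6094)=-0.3219, 0.6×(-0.5108)=-0.3065.
Sum = -0.9503, so H' = 0.95.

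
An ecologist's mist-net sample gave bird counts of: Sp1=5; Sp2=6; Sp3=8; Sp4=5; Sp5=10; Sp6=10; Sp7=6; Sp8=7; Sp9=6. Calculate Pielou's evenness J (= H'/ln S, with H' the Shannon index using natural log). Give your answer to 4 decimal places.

Total N = 5+6+8+5+10+10+6+7+6 = 63, so the proportions are 0.079365, 0.095238, 0.126984, 0.079365, 0.15873, 0.15873, 0.095238, 0.111111, 0.095238 (working shown to 6 dp, full precision carried).
H' = −Σ pᵢ ln pᵢ = −((-0.201087) + (-0.223941) + (-0.262056) + (-0.201087) + (-0.292151) + (-0.292151) + (-0.223941) + (-0.244136) + (-0.223941)) = 2.164489.
With S = 9 species, ln S = 2.197225, so J = 2.164489/2.197225 = 0.985102, i.e. 0.9851 to 4 decimal places.

0.9851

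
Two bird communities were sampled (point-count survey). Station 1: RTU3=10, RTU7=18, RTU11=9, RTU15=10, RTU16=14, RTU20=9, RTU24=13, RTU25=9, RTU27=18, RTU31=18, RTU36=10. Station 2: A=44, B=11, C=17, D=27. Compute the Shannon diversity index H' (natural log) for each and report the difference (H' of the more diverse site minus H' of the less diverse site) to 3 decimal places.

Station 1: N=138, proportions 0.07246, 0.13043, 0.06522, 0.07246, 0.10145, 0.06522, 0.0942, 0.06522, 0.13043, 0.13043, 0.07246, giving H' = 2.35643 (working shown to 5 dp, full precision carried).
Station 2: N=99, proportions 0.44444, 0.11111, 0.17172, 0.27273, giving H' = 1.26145.
Difference = |2.35643 − 1.26145| = 1.09498, i.e. 1.095 to 3 decimal places.

1.095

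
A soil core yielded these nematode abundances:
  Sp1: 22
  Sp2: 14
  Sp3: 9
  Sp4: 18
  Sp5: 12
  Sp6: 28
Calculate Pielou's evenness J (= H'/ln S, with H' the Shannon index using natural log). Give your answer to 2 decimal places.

0.96

Total N = 22+14+9+18+12+28 = 103, so the proportions are 0.2136, 0.1359, 0.0874, 0.1748, 0.1165, 0.2718 (working shown to 4 dp, full precision carried).
H' = −Σ pᵢ ln pᵢ = −((-0.3297) + (-0.2713) + (-0.2130) + (-0.3048) + (-0.2505) + (-0.3541)) = 1.7233.
With S = 6 species, ln S = 1.7918, so J = 1.7233/1.7918 = 0.9618, i.e. 0.96 to 2 decimal places.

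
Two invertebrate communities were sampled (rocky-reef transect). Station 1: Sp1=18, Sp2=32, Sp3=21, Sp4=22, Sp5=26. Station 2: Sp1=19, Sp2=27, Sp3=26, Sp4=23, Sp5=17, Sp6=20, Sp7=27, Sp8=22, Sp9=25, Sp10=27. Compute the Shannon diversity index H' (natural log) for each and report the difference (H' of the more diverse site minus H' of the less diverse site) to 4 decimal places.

0.7016

Station 1: N=119, proportions 0.151261, 0.268908, 0.176471, 0.184874, 0.218487, giving H' = 1.589387 (working shown to 6 dp, full precision carried).
Station 2: N=233, proportions 0.081545, 0.11588, 0.111588, 0.098712, 0.072961, 0.085837, 0.11588, 0.094421, 0.107296, 0.11588, giving H' = 2.291004.
Difference = |1.589387 − 2.291004| = 0.701617, i.e. 0.7016 to 4 decimal places.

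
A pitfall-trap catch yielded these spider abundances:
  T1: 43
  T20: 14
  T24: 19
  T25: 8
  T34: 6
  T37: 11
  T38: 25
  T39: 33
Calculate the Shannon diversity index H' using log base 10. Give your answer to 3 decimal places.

0.824

Total N = 43+14+19+8+6+11+25+33 = 159, so the proportions are 0.27044, 0.08805, 0.1195, 0.05031, 0.03774, 0.06918, 0.15723, 0.20755 (working shown to 5 dp, full precision carried).
Each pᵢ log₁₀ pᵢ term: 0.27044×(-0.56793)=-0.15359, 0.08805×(-1.05527)=-0.09292, 0.1195×(-0.92264)=-0.11025, 0.05031×(-1.29831)=-0.06532, 0.03774×(-1.42325)=-0.05371, 0.06918×(-1.16000)=-0.08025, 0.15723×(-0.80346)=-0.12633, 0.20755×(-0.68288)=-0.14173.
Sum = -0.82410, so H' = 0.824.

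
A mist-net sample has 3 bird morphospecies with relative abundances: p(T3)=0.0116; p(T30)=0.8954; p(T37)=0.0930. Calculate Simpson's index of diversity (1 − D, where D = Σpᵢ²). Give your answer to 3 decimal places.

0.189

D = 0.0116² + 0.8954² + 0.093² = 0.00013 + 0.80174 + 0.00865 = 0.81052 (working shown to 5 dp, full precision carried).
So 1 − D = 0.18948, i.e. 0.189 to 3 decimal places.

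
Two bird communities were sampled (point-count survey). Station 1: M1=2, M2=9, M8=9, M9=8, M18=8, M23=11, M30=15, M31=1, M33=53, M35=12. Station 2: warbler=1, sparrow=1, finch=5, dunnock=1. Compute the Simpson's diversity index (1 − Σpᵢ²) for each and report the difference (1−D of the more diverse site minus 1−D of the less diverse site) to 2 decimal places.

Station 1: N=128, proportions 0.0156, 0.0703, 0.0703, 0.0625, 0.0625, 0.0859, 0.1172, 0.0078, 0.4141, 0.0938, giving 1−D = 0.7806 (working shown to 4 dp, full precision carried).
Station 2: N=8, proportions 0.125, 0.125, 0.625, 0.125, giving 1−D = 0.5625.
Difference = |0.7806 − 0.5625| = 0.2181, i.e. 0.22 to 2 decimal places.

0.22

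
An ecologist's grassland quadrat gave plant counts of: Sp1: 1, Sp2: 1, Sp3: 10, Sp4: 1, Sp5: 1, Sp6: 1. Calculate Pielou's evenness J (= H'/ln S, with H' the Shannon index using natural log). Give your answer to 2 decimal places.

Total N = 1+1+10+1+1+1 = 15, so the proportions are 0.0667, 0.0667, 0.6667, 0.0667, 0.0667, 0.0667 (working shown to 4 dp, full precision carried).
H' = −Σ pᵢ ln pᵢ = −((-0.1805) + (-0.1805) + (-0.2703) + (-0.1805) + (-0.1805) + (-0.1805)) = 1.1730.
With S = 6 species, ln S = 1.7918, so J = 1.1730/1.7918 = 0.6547, i.e. 0.65 to 2 decimal places.

0.65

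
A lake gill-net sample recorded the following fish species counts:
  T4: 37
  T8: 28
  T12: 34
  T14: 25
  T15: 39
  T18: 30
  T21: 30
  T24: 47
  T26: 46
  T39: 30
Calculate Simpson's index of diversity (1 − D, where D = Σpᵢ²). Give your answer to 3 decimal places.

0.896

Total N = 37+28+34+25+39+30+30+47+46+30 = 346, so the proportions are 0.10694, 0.08092, 0.09827, 0.07225, 0.11272, 0.08671, 0.08671, 0.13584, 0.13295, 0.08671 (working shown to 5 dp, full precision carried).
D = 0.10694² + 0.08092² + 0.09827² + 0.07225² + 0.11272² + 0.08671² + 0.08671² + 0.13584² + 0.13295² + 0.08671² = 0.01144 + 0.00655 + 0.00966 + 0.00522 + 0.01271 + 0.00752 + 0.00752 + 0.01845 + 0.01768 + 0.00752 = 0.10425.
So 1 − D = 0.89575, i.e. 0.896 to 3 decimal places.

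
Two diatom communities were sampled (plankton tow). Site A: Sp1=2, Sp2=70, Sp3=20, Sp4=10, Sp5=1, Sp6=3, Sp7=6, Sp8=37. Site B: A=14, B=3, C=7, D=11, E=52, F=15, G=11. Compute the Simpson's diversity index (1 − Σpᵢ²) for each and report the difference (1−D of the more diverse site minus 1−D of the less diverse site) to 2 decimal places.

0.04

Site A: N=149, proportions 0.0134, 0.4698, 0.1342, 0.0671, 0.0067, 0.0201, 0.0403, 0.2483, giving 1−D = 0.6929 (working shown to 4 dp, full precision carried).
Site B: N=113, proportions 0.1239, 0.0265, 0.0619, 0.0973, 0.4602, 0.1327, 0.0973, giving 1−D = 0.7318.
Difference = |0.6929 − 0.7318| = 0.0389, i.e. 0.04 to 2 decimal places.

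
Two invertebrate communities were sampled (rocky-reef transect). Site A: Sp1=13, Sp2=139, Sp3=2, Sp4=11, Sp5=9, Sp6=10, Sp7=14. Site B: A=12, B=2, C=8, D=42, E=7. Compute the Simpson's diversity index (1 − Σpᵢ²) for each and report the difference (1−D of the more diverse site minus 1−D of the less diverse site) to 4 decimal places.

0.1082

Site A: N=198, proportions 0.065657, 0.70202, 0.010101, 0.055556, 0.045455, 0.050505, 0.070707, giving 1−D = 0.490052 (working shown to 6 dp, full precision carried).
Site B: N=71, proportions 0.169014, 0.028169, 0.112676, 0.591549, 0.098592, giving 1−D = 0.598294.
Difference = |0.490052 − 0.598294| = 0.108242, i.e. 0.1082 to 4 decimal places.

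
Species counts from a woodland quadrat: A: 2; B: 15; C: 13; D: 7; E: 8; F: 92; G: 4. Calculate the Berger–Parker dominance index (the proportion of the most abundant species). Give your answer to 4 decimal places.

0.6525

Total N = 2+15+13+7+8+92+4 = 141, so the proportions are 0.014184, 0.106383, 0.092199, 0.049645, 0.056738, 0.652482, 0.028369 (working shown to 6 dp, full precision carried).
The largest proportion is 0.652482, i.e. d = 0.6525 to 4 decimal places.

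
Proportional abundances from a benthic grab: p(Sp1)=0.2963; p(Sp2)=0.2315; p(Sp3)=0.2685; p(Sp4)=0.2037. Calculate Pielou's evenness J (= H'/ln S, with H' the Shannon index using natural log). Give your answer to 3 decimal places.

0.993

H' = −Σ pᵢ ln pᵢ = −((-0.36041) + (-0.33873) + (-0.35305) + (-0.32411)) = 1.37630 (working shown to 5 dp, full precision carried).
With S = 4 species, ln S = 1.38629, so J = 1.37630/1.38629 = 0.99279, i.e. 0.993 to 3 decimal places.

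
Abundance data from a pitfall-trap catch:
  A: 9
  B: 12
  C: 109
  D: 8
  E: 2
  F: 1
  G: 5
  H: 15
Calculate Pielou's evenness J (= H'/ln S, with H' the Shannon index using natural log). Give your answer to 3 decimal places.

0.569

Total N = 9+12+109+8+2+1+5+15 = 161, so the proportions are 0.0559, 0.07453, 0.67702, 0.04969, 0.01242, 0.00621, 0.03106, 0.09317 (working shown to 5 dp, full precision carried).
H' = −Σ pᵢ ln pᵢ = −((-0.16123) + (-0.19353) + (-0.26408) + (-0.14917) + (-0.05451) + (-0.03156) + (-0.10783) + (-0.22112)) = 1.18302.
With S = 8 species, ln S = 2.07944, so J = 1.18302/2.07944 = 0.56891, i.e. 0.569 to 3 decimal places.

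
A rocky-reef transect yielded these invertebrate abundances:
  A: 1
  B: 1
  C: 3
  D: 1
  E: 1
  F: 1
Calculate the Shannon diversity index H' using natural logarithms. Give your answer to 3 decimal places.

Total N = 1+1+3+1+1+1 = 8, so the proportions are 0.125, 0.125, 0.375, 0.125, 0.125, 0.125 (working shown to 5 dp, full precision carried).
Each pᵢ ln pᵢ term: 0.125×(-2.07944)=-0.25993, 0.125×(-2.07944)=-0.25993, 0.375×(-0.98083)=-0.36781, 0.125×(-2.07944)=-0.25993, 0.125×(-2.07944)=-0.25993, 0.125×(-2.07944)=-0.25993.
Sum = -1.66746, so H' = 1.667.

1.667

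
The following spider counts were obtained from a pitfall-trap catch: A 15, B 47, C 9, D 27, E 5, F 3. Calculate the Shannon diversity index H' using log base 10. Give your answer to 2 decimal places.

Total N = 15+47+9+27+5+3 = 106, so the proportions are 0.1415, 0.4434, 0.0849, 0.2547, 0.0472, 0.0283 (working shown to 4 dp, full precision carried).
Each pᵢ log₁₀ pᵢ term: 0.1415×(-0.8492)=-0.1202, 0.4434×(-0.3532)=-0.1566, 0.0849×(-1.0711)=-0.0909, 0.2547×(-0.5939)=-0.1513, 0.0472×(-1.3263)=-0.0626, 0.0283×(-1.5482)=-0.0438.
Sum = -0.6254, so H' = 0.63.

0.63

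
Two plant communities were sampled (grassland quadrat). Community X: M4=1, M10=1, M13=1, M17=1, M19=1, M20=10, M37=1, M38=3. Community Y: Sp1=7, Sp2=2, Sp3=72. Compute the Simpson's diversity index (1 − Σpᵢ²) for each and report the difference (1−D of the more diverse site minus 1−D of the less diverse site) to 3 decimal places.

Community X: N=19, proportions 0.05263, 0.05263, 0.05263, 0.05263, 0.05263, 0.52632, 0.05263, 0.15789, giving 1−D = 0.68144 (working shown to 5 dp, full precision carried).
Community Y: N=81, proportions 0.08642, 0.02469, 0.88889, giving 1−D = 0.20180.
Difference = |0.68144 − 0.20180| = 0.47964, i.e. 0.480 to 3 decimal places.

0.480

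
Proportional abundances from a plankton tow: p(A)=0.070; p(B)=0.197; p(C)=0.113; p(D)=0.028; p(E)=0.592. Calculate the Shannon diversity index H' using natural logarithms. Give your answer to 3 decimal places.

Each pᵢ ln pᵢ term (working shown to 5 dp, full precision carried): 0.07×(-2.65926)=-0.18615, 0.197×(-1.62455)=-0.32004, 0.113×(-2.18037)=-0.24638, 0.028×(-3.57555)=-0.10012, 0.592×(-0.52425)=-0.31036.
Sum = -1.16304, so H' = 1.163.

1.163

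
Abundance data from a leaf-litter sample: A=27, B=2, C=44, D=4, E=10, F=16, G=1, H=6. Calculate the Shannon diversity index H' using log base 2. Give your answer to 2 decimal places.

2.31

Total N = 27+2+44+4+10+16+1+6 = 110, so the proportions are 0.2455, 0.0182, 0.4, 0.0364, 0.0909, 0.1455, 0.0091, 0.0545 (working shown to 4 dp, full precision carried).
Each pᵢ log₂ pᵢ term: 0.2455×(-2.0265)=-0.4974, 0.0182×(-5.7814)=-0.1051, 0.4×(-1.3219)=-0.5288, 0.0364×(-4.7814)=-0.1739, 0.0909×(-3.4594)=-0.3145, 0.1455×(-2.7814)=-0.4046, 0.0091×(-6.7814)=-0.0616, 0.0545×(-4.1964)=-0.2289.
Sum = -2.3148, so H' = 2.31.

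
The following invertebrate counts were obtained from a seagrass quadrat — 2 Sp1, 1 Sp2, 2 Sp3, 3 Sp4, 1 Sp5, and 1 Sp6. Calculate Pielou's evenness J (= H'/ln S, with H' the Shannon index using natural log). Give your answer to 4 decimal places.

Total N = 2+1+2+3+1+1 = 10, so the proportions are 0.2, 0.1, 0.2, 0.3, 0.1, 0.1 (working shown to 6 dp, full precision carried).
H' = −Σ pᵢ ln pᵢ = −((-0.321888) + (-0.230259) + (-0.321888) + (-0.361192) + (-0.230259) + (-0.230259)) = 1.695743.
With S = 6 species, ln S = 1.791759, so J = 1.695743/1.791759 = 0.946412, i.e. 0.9464 to 4 decimal places.

0.9464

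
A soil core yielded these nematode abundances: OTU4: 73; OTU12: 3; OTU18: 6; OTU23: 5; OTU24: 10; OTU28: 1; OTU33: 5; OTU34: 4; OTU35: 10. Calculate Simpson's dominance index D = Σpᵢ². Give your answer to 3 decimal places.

0.412

Total N = 73+3+6+5+10+1+5+4+10 = 117, so the proportions are 0.62393, 0.02564, 0.05128, 0.04274, 0.08547, 0.00855, 0.04274, 0.03419, 0.08547 (working shown to 5 dp, full precision carried).
D = 0.62393² + 0.02564² + 0.05128² + 0.04274² + 0.08547² + 0.00855² + 0.04274² + 0.03419² + 0.08547² = 0.38929 + 0.00066 + 0.00263 + 0.00183 + 0.00731 + 0.00007 + 0.00183 + 0.00117 + 0.00731 = 0.41208.
To 3 decimal places, D = 0.412.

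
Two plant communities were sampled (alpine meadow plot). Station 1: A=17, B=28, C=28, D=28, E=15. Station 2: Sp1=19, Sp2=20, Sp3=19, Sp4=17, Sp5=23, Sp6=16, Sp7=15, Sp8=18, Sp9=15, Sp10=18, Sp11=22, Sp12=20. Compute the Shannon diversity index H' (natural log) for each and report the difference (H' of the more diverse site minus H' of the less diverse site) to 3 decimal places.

0.901

Station 1: N=116, proportions 0.14655, 0.24138, 0.24138, 0.24138, 0.12931, giving H' = 1.57522 (working shown to 5 dp, full precision carried).
Station 2: N=222, proportions 0.08559, 0.09009, 0.08559, 0.07658, 0.1036, 0.07207, 0.06757, 0.08108, 0.06757, 0.08108, 0.0991, 0.09009, giving H' = 2.47629.
Difference = |1.57522 − 2.47629| = 0.90107, i.e. 0.901 to 3 decimal places.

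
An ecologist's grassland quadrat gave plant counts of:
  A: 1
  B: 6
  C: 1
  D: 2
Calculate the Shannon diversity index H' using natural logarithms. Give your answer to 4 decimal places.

Total N = 1+6+1+2 = 10, so the proportions are 0.1, 0.6, 0.1, 0.2 (working shown to 6 dp, full precision carried).
Each pᵢ ln pᵢ term: 0.1×(-2.302585)=-0.230259, 0.6×(-0.510826)=-0.306495, 0.1×(-2.302585)=-0.230259, 0.2×(-1.609438)=-0.321888.
Sum = -1.088900, so H' = 1.0889.

1.0889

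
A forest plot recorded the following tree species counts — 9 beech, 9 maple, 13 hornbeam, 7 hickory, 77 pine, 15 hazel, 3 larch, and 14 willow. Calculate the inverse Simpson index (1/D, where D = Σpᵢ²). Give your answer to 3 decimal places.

Total N = 9+9+13+7+77+15+3+14 = 147, so the proportions are 0.0612245, 0.0612245, 0.0884354, 0.047619, 0.5238095, 0.1020408, 0.0204082, 0.0952381 (working shown to 7 dp, full precision carried).
D = 0.0612245² + 0.0612245² + 0.0884354² + 0.047619² + 0.5238095² + 0.1020408² + 0.0204082² + 0.0952381² = 0.0037484 + 0.0037484 + 0.0078208 + 0.0022676 + 0.2743764 + 0.0104123 + 0.0004165 + 0.0090703 = 0.3118608.
So 1/D = 3.20656, i.e. 3.207 to 3 decimal places.

3.207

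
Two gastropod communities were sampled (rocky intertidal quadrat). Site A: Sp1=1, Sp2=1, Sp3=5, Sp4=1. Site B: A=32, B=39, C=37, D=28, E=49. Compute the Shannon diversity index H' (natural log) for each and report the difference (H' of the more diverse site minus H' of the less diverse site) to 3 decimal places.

Site A: N=8, proportions 0.125, 0.125, 0.625, 0.125, giving H' = 1.073543 (working shown to 6 dp, full precision carried).
Site B: N=185, proportions 0.172973, 0.210811, 0.2, 0.151351, 0.264865, giving H' = 1.591235.
Difference = |1.073543 − 1.591235| = 0.517692, i.e. 0.518 to 3 decimal places.

0.518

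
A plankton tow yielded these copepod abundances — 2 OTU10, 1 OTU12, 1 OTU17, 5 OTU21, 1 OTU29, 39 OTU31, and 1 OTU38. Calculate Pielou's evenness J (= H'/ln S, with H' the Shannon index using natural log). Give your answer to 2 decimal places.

Total N = 2+1+1+5+1+39+1 = 50, so the proportions are 0.04, 0.02, 0.02, 0.1, 0.02, 0.78, 0.02 (working shown to 4 dp, full precision carried).
H' = −Σ pᵢ ln pᵢ = −((-0.1288) + (-0.0782) + (-0.0782) + (-0.2303) + (-0.0782) + (-0.1938) + (-0.0782)) = 0.8658.
With S = 7 species, ln S = 1.9459, so J = 0.8658/1.9459 = 0.4449, i.e. 0.44 to 2 decimal places.

0.44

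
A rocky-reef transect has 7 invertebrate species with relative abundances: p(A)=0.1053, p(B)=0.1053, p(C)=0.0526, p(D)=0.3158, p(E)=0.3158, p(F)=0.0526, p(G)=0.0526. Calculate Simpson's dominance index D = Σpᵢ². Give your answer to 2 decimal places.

0.23

D = 0.1053² + 0.1053² + 0.0526² + 0.3158² + 0.3158² + 0.0526² + 0.0526² = 0.0111 + 0.0111 + 0.0028 + 0.0997 + 0.0997 + 0.0028 + 0.0028 = 0.2299 (working shown to 4 dp, full precision carried).
To 2 decimal places, D = 0.23.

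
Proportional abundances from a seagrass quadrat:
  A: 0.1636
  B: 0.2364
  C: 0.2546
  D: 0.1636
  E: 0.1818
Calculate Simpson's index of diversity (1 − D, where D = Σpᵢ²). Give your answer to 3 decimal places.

0.793

D = 0.1636² + 0.2364² + 0.2546² + 0.1636² + 0.1818² = 0.02676 + 0.05588 + 0.06482 + 0.02676 + 0.03305 = 0.20729 (working shown to 5 dp, full precision carried).
So 1 − D = 0.79271, i.e. 0.793 to 3 decimal places.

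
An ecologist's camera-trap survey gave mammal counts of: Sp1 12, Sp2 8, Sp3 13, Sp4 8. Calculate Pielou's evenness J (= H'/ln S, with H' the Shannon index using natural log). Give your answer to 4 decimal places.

0.9821

Total N = 12+8+13+8 = 41, so the proportions are 0.292683, 0.195122, 0.317073, 0.195122 (working shown to 6 dp, full precision carried).
H' = −Σ pᵢ ln pᵢ = −((-0.359609) + (-0.318855) + (-0.364197) + (-0.318855)) = 1.361516.
With S = 4 species, ln S = 1.386294, so J = 1.361516/1.386294 = 0.982126, i.e. 0.9821 to 4 decimal places.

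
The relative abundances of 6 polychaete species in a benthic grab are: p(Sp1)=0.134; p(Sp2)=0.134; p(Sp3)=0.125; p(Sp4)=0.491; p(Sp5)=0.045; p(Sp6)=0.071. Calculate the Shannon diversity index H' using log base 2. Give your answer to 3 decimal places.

Each pᵢ log₂ pᵢ term (working shown to 5 dp, full precision carried): 0.134×(-2.89970)=-0.38856, 0.134×(-2.89970)=-0.38856, 0.125×(-3.00000)=-0.37500, 0.491×(-1.02621)=-0.50387, 0.045×(-4.47393)=-0.20133, 0.071×(-3.81604)=-0.27094.
Sum = -2.12825, so H' = 2.128.

2.128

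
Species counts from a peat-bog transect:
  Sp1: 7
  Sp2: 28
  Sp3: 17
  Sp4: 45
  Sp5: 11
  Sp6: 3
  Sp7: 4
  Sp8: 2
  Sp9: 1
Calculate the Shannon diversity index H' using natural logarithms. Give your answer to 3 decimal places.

Total N = 7+28+17+45+11+3+4+2+1 = 118, so the proportions are 0.05932, 0.23729, 0.14407, 0.38136, 0.09322, 0.02542, 0.0339, 0.01695, 0.00847 (working shown to 5 dp, full precision carried).
Each pᵢ ln pᵢ term: 0.05932×(-2.82477)=-0.16757, 0.23729×(-1.43848)=-0.34133, 0.14407×(-1.93747)=-0.27913, 0.38136×(-0.96402)=-0.36764, 0.09322×(-2.37279)=-0.22119, 0.02542×(-3.67207)=-0.09336, 0.0339×(-3.38439)=-0.11473, 0.01695×(-4.07754)=-0.06911, 0.00847×(-4.77068)=-0.04043.
Sum = -1.69448, so H' = 1.694.

1.694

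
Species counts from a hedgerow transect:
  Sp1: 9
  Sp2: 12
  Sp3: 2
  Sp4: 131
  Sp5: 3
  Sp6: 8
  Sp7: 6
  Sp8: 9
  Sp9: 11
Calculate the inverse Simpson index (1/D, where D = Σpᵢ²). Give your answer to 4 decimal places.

Total N = 9+12+2+131+3+8+6+9+11 = 191, so the proportions are 0.0471204, 0.0628272, 0.0104712, 0.6858639, 0.0157068, 0.0418848, 0.0314136, 0.0471204, 0.0575916 (working shown to 7 dp, full precision carried).
D = 0.0471204² + 0.0628272² + 0.0104712² + 0.6858639² + 0.0157068² + 0.0418848² + 0.0314136² + 0.0471204² + 0.0575916² = 0.0022203 + 0.0039473 + 0.0001096 + 0.4704093 + 0.0002467 + 0.0017543 + 0.0009868 + 0.0022203 + 0.0033168 = 0.4852115.
So 1/D = 2.060957, i.e. 2.0610 to 4 decimal places.

2.0610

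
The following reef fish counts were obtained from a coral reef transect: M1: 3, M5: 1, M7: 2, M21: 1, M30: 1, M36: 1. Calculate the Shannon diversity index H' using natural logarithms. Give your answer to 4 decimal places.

1.6770

Total N = 3+1+2+1+1+1 = 9, so the proportions are 0.333333, 0.111111, 0.222222, 0.111111, 0.111111, 0.111111 (working shown to 6 dp, full precision carried).
Each pᵢ ln pᵢ term: 0.333333×(-1.098612)=-0.366204, 0.111111×(-2.197225)=-0.244136, 0.222222×(-1.504077)=-0.334239, 0.111111×(-2.197225)=-0.244136, 0.111111×(-2.197225)=-0.244136, 0.111111×(-2.197225)=-0.244136.
Sum = -1.676988, so H' = 1.6770.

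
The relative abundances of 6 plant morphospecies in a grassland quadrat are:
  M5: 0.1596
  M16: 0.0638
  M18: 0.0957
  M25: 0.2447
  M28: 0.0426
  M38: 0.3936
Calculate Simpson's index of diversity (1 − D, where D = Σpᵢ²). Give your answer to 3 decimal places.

D = 0.1596² + 0.0638² + 0.0957² + 0.2447² + 0.0426² + 0.3936² = 0.02547 + 0.00407 + 0.00916 + 0.05988 + 0.00181 + 0.15492 = 0.25531 (working shown to 5 dp, full precision carried).
So 1 − D = 0.74469, i.e. 0.745 to 3 decimal places.

0.745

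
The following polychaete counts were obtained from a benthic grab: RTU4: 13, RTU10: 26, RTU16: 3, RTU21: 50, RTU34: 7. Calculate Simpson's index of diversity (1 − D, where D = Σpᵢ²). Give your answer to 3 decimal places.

Total N = 13+26+3+50+7 = 99, so the proportions are 0.13131, 0.26263, 0.0303, 0.50505, 0.07071 (working shown to 5 dp, full precision carried).
D = 0.13131² + 0.26263² + 0.0303² + 0.50505² + 0.07071² = 0.01724 + 0.06897 + 0.00092 + 0.25508 + 0.00500 = 0.34721.
So 1 − D = 0.65279, i.e. 0.653 to 3 decimal places.

0.653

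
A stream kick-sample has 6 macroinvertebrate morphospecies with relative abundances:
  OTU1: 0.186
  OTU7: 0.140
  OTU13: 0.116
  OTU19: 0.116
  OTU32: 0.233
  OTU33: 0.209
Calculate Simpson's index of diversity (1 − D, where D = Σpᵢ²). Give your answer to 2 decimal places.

0.82

D = 0.186² + 0.14² + 0.116² + 0.116² + 0.233² + 0.209² = 0.0346 + 0.0196 + 0.0135 + 0.0135 + 0.0543 + 0.0437 = 0.1791 (working shown to 4 dp, full precision carried).
So 1 − D = 0.8209, i.e. 0.82 to 2 decimal places.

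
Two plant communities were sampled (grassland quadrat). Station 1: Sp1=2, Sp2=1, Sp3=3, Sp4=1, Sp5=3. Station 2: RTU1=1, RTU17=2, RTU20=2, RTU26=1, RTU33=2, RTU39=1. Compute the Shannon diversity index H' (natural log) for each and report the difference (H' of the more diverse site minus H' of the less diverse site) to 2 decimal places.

0.23

Station 1: N=10, proportions 0.2, 0.1, 0.3, 0.1, 0.3, giving H' = 1.5048 (working shown to 4 dp, full precision carried).
Station 2: N=9, proportions 0.1111, 0.2222, 0.2222, 0.1111, 0.2222, 0.1111, giving H' = 1.7351.
Difference = |1.5048 − 1.7351| = 0.2303, i.e. 0.23 to 2 decimal places.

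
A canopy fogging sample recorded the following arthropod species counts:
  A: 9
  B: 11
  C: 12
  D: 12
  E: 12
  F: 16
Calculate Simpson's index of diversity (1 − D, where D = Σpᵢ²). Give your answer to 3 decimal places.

0.828

Total N = 9+11+12+12+12+16 = 72, so the proportions are 0.125, 0.15278, 0.16667, 0.16667, 0.16667, 0.22222 (working shown to 5 dp, full precision carried).
D = 0.125² + 0.15278² + 0.16667² + 0.16667² + 0.16667² + 0.22222² = 0.01562 + 0.02334 + 0.02778 + 0.02778 + 0.02778 + 0.04938 = 0.17168.
So 1 − D = 0.82832, i.e. 0.828 to 3 decimal places.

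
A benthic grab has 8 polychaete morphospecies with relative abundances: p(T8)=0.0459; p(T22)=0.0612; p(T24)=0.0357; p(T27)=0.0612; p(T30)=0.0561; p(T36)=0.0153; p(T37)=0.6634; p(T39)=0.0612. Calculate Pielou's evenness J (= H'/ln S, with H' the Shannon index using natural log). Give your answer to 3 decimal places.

0.611

H' = −Σ pᵢ ln pᵢ = −((-0.14143) + (-0.17097) + (-0.11897) + (-0.17097) + (-0.16160) + (-0.06395) + (-0.27224) + (-0.17097)) = 1.27111 (working shown to 5 dp, full precision carried).
With S = 8 species, ln S = 2.07944, so J = 1.27111/2.07944 = 0.61128, i.e. 0.611 to 3 decimal places.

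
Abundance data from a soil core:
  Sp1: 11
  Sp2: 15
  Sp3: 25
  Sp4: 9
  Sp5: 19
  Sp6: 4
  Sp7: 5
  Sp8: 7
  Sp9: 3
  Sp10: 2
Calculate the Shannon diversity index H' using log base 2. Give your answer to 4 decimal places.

2.9638

Total N = 11+15+25+9+19+4+5+7+3+2 = 100, so the proportions are 0.11, 0.15, 0.25, 0.09, 0.19, 0.04, 0.05, 0.07, 0.03, 0.02 (working shown to 6 dp, full precision carried).
Each pᵢ log₂ pᵢ term: 0.11×(-3.184425)=-0.350287, 0.15×(-2.736966)=-0.410545, 0.25×(-2.000000)=-0.500000, 0.09×(-3.473931)=-0.312654, 0.19×(-2.395929)=-0.455226, 0.04×(-4.643856)=-0.185754, 0.05×(-4.321928)=-0.216096, 0.07×(-3.836501)=-0.268555, 0.03×(-5.058894)=-0.151767, 0.02×(-5.643856)=-0.112877.
Sum = -2.963761, so H' = 2.9638.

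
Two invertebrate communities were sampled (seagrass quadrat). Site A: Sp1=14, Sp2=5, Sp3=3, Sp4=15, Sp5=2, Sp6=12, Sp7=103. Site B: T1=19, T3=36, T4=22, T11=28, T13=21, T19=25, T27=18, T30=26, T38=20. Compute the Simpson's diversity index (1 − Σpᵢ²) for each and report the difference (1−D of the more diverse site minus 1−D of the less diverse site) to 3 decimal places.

0.356

Site A: N=154, proportions 0.090909, 0.032468, 0.019481, 0.097403, 0.012987, 0.077922, 0.668831, giving 1−D = 0.527239 (working shown to 6 dp, full precision carried).
Site B: N=215, proportions 0.088372, 0.167442, 0.102326, 0.130233, 0.097674, 0.116279, 0.083721, 0.12093, 0.093023, giving 1−D = 0.883375.
Difference = |0.527239 − 0.883375| = 0.356136, i.e. 0.356 to 3 decimal places.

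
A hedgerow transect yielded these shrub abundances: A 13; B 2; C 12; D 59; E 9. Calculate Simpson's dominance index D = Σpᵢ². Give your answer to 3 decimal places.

Total N = 13+2+12+59+9 = 95, so the proportions are 0.13684, 0.02105, 0.12632, 0.62105, 0.09474 (working shown to 5 dp, full precision carried).
D = 0.13684² + 0.02105² + 0.12632² + 0.62105² + 0.09474² = 0.01873 + 0.00044 + 0.01596 + 0.38571 + 0.00898 = 0.42981.
To 3 decimal places, D = 0.430.

0.430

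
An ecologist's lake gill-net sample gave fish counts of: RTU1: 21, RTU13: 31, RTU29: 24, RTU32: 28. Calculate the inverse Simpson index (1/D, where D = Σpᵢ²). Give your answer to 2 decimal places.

Total N = 21+31+24+28 = 104, so the proportions are 0.201923, 0.298077, 0.230769, 0.269231 (working shown to 6 dp, full precision carried).
D = 0.201923² + 0.298077² + 0.230769² + 0.269231² = 0.040773 + 0.088850 + 0.053254 + 0.072485 = 0.255362.
So 1/D = 3.9160, i.e. 3.92 to 2 decimal places.

3.92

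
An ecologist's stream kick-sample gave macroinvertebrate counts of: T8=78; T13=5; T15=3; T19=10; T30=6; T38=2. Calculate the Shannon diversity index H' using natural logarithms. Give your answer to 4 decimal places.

Total N = 78+5+3+10+6+2 = 104, so the proportions are 0.75, 0.048077, 0.028846, 0.096154, 0.057692, 0.019231 (working shown to 6 dp, full precision carried).
Each pᵢ ln pᵢ term: 0.75×(-0.287682)=-0.215762, 0.048077×(-3.034953)=-0.145911, 0.028846×(-3.545779)=-0.102282, 0.096154×(-2.341806)=-0.225174, 0.057692×(-2.852631)=-0.164575, 0.019231×(-3.951244)=-0.075985.
Sum = -0.929689, so H' = 0.9297.

0.9297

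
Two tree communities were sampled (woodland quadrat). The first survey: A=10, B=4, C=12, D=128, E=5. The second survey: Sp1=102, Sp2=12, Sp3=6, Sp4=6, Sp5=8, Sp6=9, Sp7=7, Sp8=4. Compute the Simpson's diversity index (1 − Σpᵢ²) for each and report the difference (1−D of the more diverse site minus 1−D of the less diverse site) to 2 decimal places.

The first survey: N=159, proportions 0.06289, 0.02516, 0.07547, 0.80503, 0.03145, giving 1−D = 0.34065 (working shown to 5 dp, full precision carried).
The second survey: N=154, proportions 0.66234, 0.07792, 0.03896, 0.03896, 0.05195, 0.05844, 0.04545, 0.02597, giving 1−D = 0.54335.
Difference = |0.34065 − 0.54335| = 0.20270, i.e. 0.20 to 2 decimal places.

0.20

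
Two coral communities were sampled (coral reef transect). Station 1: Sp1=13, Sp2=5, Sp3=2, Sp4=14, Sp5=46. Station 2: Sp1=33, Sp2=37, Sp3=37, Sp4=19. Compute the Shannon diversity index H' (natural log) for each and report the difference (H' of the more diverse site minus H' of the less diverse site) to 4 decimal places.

Station 1: N=80, proportions 0.1625, 0.0625, 0.025, 0.175, 0.575, giving H' = 1.184000 (working shown to 6 dp, full precision carried).
Station 2: N=126, proportions 0.261905, 0.293651, 0.293651, 0.150794, giving H' = 1.355829.
Difference = |1.184000 − 1.355829| = 0.171829, i.e. 0.1718 to 4 decimal places.

0.1718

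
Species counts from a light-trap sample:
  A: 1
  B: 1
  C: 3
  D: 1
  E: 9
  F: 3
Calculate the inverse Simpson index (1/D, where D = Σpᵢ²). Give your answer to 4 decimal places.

Total N = 1+1+3+1+9+3 = 18, so the proportions are 0.05555556, 0.05555556, 0.16666667, 0.05555556, 0.5, 0.16666667 (working shown to 8 dp, full precision carried).
D = 0.05555556² + 0.05555556² + 0.16666667² + 0.05555556² + 0.5² + 0.16666667² = 0.00308642 + 0.00308642 + 0.02777778 + 0.00308642 + 0.25000000 + 0.02777778 = 0.31481481.
So 1/D = 3.176471, i.e. 3.1765 to 4 decimal places.

3.1765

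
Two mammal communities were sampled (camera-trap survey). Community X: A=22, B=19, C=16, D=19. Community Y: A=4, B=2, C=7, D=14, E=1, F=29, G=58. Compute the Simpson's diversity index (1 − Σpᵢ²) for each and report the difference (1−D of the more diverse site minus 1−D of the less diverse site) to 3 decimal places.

0.085

Community X: N=76, proportions 0.2894737, 0.25, 0.2105263, 0.25, giving 1−D = 0.7468837 (working shown to 7 dp, full precision carried).
Community Y: N=115, proportions 0.0347826, 0.0173913, 0.0608696, 0.1217391, 0.0086957, 0.2521739, 0.5043478, giving 1−D = 0.6619282.
Difference = |0.7468837 − 0.6619282| = 0.0849555, i.e. 0.085 to 3 decimal places.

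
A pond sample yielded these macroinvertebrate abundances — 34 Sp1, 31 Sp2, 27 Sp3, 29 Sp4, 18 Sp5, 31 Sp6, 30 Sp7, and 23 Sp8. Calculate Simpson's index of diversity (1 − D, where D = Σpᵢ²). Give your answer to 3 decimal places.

Total N = 34+31+27+29+18+31+30+23 = 223, so the proportions are 0.15247, 0.13901, 0.12108, 0.13004, 0.08072, 0.13901, 0.13453, 0.10314 (working shown to 5 dp, full precision carried).
D = 0.15247² + 0.13901² + 0.12108² + 0.13004² + 0.08072² + 0.13901² + 0.13453² + 0.10314² = 0.02325 + 0.01932 + 0.01466 + 0.01691 + 0.00652 + 0.01932 + 0.01810 + 0.01064 = 0.12872.
So 1 − D = 0.87128, i.e. 0.871 to 3 decimal places.

0.871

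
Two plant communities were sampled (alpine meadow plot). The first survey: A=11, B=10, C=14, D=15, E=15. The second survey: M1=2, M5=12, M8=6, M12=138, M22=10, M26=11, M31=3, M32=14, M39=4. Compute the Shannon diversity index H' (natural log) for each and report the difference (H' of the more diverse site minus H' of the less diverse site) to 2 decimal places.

0.38

The first survey: N=65, proportions 0.1692, 0.1538, 0.2154, 0.2308, 0.2308, giving H' = 1.5961 (working shown to 4 dp, full precision carried).
The second survey: N=200, proportions 0.01, 0.06, 0.03, 0.69, 0.05, 0.055, 0.015, 0.07, 0.02, giving H' = 1.2128.
Difference = |1.5961 − 1.2128| = 0.3833, i.e. 0.38 to 2 decimal places.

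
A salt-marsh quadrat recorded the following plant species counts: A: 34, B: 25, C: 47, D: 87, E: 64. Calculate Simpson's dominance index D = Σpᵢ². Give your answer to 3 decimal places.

0.237

Total N = 34+25+47+87+64 = 257, so the proportions are 0.1323, 0.09728, 0.18288, 0.33852, 0.24903 (working shown to 5 dp, full precision carried).
D = 0.1323² + 0.09728² + 0.18288² + 0.33852² + 0.24903² = 0.01750 + 0.00946 + 0.03344 + 0.11460 + 0.06201 = 0.23702.
To 3 decimal places, D = 0.237.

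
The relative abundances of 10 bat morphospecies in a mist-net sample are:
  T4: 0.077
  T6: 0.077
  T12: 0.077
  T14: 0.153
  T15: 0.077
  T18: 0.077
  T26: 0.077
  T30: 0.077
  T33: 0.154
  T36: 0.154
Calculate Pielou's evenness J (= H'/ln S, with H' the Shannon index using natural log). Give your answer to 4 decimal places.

0.9752

H' = −Σ pᵢ ln pᵢ = −((-0.197424) + (-0.197424) + (-0.197424) + (-0.287230) + (-0.197424) + (-0.197424) + (-0.197424) + (-0.197424) + (-0.288104) + (-0.288104)) = 2.245406 (working shown to 6 dp, full precision carried).
With S = 10 species, ln S = 2.302585, so J = 2.245406/2.302585 = 0.975167, i.e. 0.9752 to 4 decimal places.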